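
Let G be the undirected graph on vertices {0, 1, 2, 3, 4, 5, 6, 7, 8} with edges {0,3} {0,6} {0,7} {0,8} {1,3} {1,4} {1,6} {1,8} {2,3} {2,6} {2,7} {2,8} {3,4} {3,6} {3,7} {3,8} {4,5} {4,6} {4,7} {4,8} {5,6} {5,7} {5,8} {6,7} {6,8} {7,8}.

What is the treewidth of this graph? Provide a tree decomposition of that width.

Treewidth 4.
Bags: B1 = {3, 4, 6, 7, 8}  B2 = {1, 3, 4, 6, 8}  B3 = {4, 5, 6, 7, 8}  B4 = {0, 3, 6, 7, 8}  B5 = {2, 3, 6, 7, 8}
Tree: B1–B2, B1–B3, B1–B4, B1–B5

Every bag has size at most 5, so the width is 5 − 1 = 4 and tw(G) ≤ 4. Conversely, {1, 3, 4, 6, 8} is a clique of size 5, and the vertices of any clique must share a bag in every tree decomposition; so some bag has ≥ 5 vertices and tw(G) ≥ 4. The upper and lower bounds meet at 4, so that is the treewidth.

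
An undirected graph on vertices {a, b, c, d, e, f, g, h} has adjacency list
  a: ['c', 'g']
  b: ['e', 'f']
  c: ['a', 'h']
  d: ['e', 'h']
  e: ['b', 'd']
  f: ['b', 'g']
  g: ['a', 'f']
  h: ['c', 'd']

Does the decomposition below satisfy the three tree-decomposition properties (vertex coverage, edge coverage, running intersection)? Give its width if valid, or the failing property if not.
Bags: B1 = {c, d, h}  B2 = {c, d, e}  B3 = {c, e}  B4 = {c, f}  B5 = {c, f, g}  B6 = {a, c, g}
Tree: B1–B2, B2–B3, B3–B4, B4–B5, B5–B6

A tree decomposition must satisfy three properties: every vertex lies in some bag; for every edge, both endpoints lie together in some bag; and for every vertex, the bags containing it form a connected subtree. Here vertex b appears in no bag, so the decomposition is invalid.

No — vertex b appears in no bag.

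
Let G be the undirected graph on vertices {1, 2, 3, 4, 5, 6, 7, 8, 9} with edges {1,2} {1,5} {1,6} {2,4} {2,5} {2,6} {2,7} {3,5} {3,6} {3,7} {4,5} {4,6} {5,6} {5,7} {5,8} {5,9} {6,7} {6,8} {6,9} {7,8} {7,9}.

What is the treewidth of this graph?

3

A width-3 tree decomposition is:
Bags: B1 = {5, 6, 7, 9}  B2 = {3, 5, 6, 7}  B3 = {2, 5, 6, 7}  B4 = {5, 6, 7, 8}  B5 = {1, 2, 5, 6}  B6 = {2, 4, 5, 6}
Tree: B1–B2, B2–B3, B1–B4, B3–B5, B3–B6
Each bag holds 4 vertices, so the decomposition has width 3, which upper-bounds the treewidth. On the other hand G contains the 4-clique {1, 2, 5, 6}. A clique must lie in a single bag of any decomposition, so no decomposition can have width below 3. Hence tw(G) = 3 exactly.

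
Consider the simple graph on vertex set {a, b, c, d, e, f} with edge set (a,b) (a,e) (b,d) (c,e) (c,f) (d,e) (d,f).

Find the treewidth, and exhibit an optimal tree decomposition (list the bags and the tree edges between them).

Treewidth 2.
Bags: B1 = {c, e, f}  B2 = {d, e, f}  B3 = {a, d, e}  B4 = {a, b, d}
Tree: B1–B2, B2–B3, B3–B4

Every bag has size at most 3, so the width is 3 − 1 = 2 and tw(G) ≤ 2. The edges c–f–d–e–c form a cycle, so G is not a tree and its treewidth is at least 2. Hence tw(G) = 2 exactly.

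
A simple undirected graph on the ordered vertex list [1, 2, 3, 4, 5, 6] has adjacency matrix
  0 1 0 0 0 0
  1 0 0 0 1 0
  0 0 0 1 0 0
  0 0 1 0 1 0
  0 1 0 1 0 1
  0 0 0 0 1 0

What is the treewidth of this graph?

1

A width-1 tree decomposition is:
Bags: B1 = {4, 5}  B2 = {3, 4}  B3 = {5, 6}  B4 = {2, 5}  B5 = {1, 2}
Tree: B1–B2, B1–B3, B1–B4, B4–B5
Each bag holds 2 vertices, so the decomposition has width 1, which upper-bounds the treewidth. Since G has at least one edge (e.g. 4–5), it is not an edgeless graph, so tw(G) ≥ 1. Combining the bounds, tw(G) = 1.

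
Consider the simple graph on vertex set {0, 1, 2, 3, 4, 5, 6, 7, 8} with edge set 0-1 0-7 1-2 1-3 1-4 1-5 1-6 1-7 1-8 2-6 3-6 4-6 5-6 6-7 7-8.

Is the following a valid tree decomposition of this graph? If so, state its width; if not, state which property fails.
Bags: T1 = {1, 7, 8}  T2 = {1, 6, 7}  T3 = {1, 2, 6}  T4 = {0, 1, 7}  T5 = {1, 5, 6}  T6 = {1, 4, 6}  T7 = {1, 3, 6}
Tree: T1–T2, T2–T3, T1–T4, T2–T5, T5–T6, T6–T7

Every vertex of G appears in some bag (union = {0, 1, 2, 3, 4, 5, 6, 7, 8}); every edge is covered by a bag; and for each vertex v the set of bags containing v is connected in the bag tree. The decomposition is therefore valid. The largest bag has 3 vertices, so the width is 2.

Yes; width 2.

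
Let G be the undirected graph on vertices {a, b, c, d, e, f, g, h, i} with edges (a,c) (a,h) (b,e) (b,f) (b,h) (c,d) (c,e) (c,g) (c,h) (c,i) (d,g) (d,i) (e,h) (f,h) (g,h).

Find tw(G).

A width-2 tree decomposition is:
Bags: B1 = {b, e, h}  B2 = {c, e, h}  B3 = {a, c, h}  B4 = {c, g, h}  B5 = {c, d, g}  B6 = {c, d, i}  B7 = {b, f, h}
Tree: B1–B2, B2–B3, B3–B4, B4–B5, B5–B6, B1–B7
The largest bag has 3 vertices, giving width 2; this decomposition certifies tw(G) ≤ 2. On the other hand G contains the 3-clique {c, d, g}. A clique must lie in a single bag of any decomposition, so no decomposition can have width below 2. Hence tw(G) = 2 exactly.

2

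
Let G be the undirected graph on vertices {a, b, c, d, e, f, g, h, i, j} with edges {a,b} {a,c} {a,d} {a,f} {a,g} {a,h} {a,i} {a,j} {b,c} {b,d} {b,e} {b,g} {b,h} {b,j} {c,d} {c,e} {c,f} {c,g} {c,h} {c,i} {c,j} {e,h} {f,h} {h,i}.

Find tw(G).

3

A width-3 tree decomposition is:
Bags: B1 = {a, c, f, h}  B2 = {a, c, h, i}  B3 = {a, b, c, h}  B4 = {a, b, c, d}  B5 = {a, b, c, j}  B6 = {a, b, c, g}  B7 = {b, c, e, h}
Tree: B1–B2, B1–B3, B3–B4, B3–B5, B5–B6, B3–B7
Each bag holds 4 vertices, so the decomposition has width 3, which upper-bounds the treewidth. Conversely, {b, c, e, h} is a clique of size 4, and the vertices of any clique must share a bag in every tree decomposition; so some bag has ≥ 4 vertices and tw(G) ≥ 3. Therefore the treewidth is 3.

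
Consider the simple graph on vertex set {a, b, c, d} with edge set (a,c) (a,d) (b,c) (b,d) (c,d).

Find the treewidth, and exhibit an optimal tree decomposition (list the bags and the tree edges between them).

Each bag holds 3 vertices, so the decomposition has width 2, which upper-bounds the treewidth. On the other hand G contains the 3-clique {a, c, d}. A clique must lie in a single bag of any decomposition, so no decomposition can have width below 2. Hence tw(G) = 2 exactly.

Treewidth 2.
One such decomposition:
Bags: B1 = {b, c, d}  B2 = {a, c, d}
Tree: B1–B2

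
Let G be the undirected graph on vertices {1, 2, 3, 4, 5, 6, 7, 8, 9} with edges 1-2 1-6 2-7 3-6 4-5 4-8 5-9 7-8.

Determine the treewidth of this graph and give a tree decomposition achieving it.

Treewidth 1.
Bags: B1 = {3, 6}  B2 = {1, 6}  B3 = {1, 2}  B4 = {2, 7}  B5 = {7, 8}  B6 = {4, 8}  B7 = {4, 5}  B8 = {5, 9}
Tree: B1–B2, B2–B3, B3–B4, B4–B5, B5–B6, B6–B7, B7–B8

Each bag holds 2 vertices, so the decomposition has width 1, which upper-bounds the treewidth. Since G has at least one edge (e.g. 3–6), it is not an edgeless graph, so tw(G) ≥ 1. Hence tw(G) = 1 exactly.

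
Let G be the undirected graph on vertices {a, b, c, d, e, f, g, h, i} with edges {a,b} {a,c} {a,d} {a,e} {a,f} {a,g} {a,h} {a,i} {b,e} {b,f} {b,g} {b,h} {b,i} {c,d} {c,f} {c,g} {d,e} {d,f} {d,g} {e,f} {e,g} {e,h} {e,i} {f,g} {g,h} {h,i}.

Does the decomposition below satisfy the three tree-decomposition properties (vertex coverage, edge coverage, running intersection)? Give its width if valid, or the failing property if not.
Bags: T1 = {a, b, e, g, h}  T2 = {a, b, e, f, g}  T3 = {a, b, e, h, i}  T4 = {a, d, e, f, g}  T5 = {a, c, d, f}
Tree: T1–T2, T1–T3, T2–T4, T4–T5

A tree decomposition must satisfy three properties: every vertex lies in some bag; for every edge, both endpoints lie together in some bag; and for every vertex, the bags containing it form a connected subtree. Here edge (g,c) lies in no bag, so the decomposition is invalid.

No — edge (g,c) lies in no bag.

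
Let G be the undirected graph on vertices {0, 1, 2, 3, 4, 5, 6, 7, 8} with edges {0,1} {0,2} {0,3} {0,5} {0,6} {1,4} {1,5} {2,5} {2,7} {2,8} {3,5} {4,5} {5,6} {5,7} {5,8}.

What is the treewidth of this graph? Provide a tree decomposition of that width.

Treewidth 2.
One such decomposition:
Bags: B1 = {0, 2, 5}  B2 = {2, 5, 8}  B3 = {0, 1, 5}  B4 = {1, 4, 5}  B5 = {0, 5, 6}  B6 = {2, 5, 7}  B7 = {0, 3, 5}
Tree: B1–B2, B1–B3, B3–B4, B1–B5, B2–B6, B1–B7

Each bag holds 3 vertices, so the decomposition has width 2, which upper-bounds the treewidth. Conversely, {0, 1, 5} is a clique of size 3, and the vertices of any clique must share a bag in every tree decomposition; so some bag has ≥ 3 vertices and tw(G) ≥ 2. Combining the bounds, tw(G) = 2.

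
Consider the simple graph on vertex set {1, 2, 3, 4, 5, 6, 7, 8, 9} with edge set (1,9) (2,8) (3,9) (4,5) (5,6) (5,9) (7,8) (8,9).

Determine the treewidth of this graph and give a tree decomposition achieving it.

Every bag has size at most 2, so the width is 2 − 1 = 1 and tw(G) ≤ 1. Since G has at least one edge (e.g. 5–9), it is not an edgeless graph, so tw(G) ≥ 1. The upper and lower bounds meet at 1, so that is the treewidth.

Treewidth 1.
One optimal decomposition is:
Bags: B1 = {5, 9}  B2 = {3, 9}  B3 = {8, 9}  B4 = {2, 8}  B5 = {5, 6}  B6 = {7, 8}  B7 = {1, 9}  B8 = {4, 5}
Tree: B1–B2, B2–B3, B3–B4, B1–B5, B3–B6, B2–B7, B5–B8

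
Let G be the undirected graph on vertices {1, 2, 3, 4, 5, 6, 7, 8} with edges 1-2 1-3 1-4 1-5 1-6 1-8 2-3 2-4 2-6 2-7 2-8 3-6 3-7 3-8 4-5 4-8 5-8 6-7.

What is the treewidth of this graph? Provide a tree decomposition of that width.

The largest bag has 4 vertices, giving width 3; this decomposition certifies tw(G) ≤ 3. Conversely, {1, 2, 3, 8} is a clique of size 4, and the vertices of any clique must share a bag in every tree decomposition; so some bag has ≥ 4 vertices and tw(G) ≥ 3. Therefore the treewidth is 3.

Treewidth 3.
Bags: B1 = {1, 2, 3, 8}  B2 = {1, 2, 3, 6}  B3 = {1, 2, 4, 8}  B4 = {1, 4, 5, 8}  B5 = {2, 3, 6, 7}
Tree: B1–B2, B1–B3, B3–B4, B2–B5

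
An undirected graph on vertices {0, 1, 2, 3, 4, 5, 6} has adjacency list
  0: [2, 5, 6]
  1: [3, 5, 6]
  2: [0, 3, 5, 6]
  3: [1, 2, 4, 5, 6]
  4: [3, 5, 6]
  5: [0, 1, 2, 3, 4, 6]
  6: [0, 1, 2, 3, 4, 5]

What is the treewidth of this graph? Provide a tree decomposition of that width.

Treewidth 3.
One optimal decomposition is:
Bags: B1 = {3, 4, 5, 6}  B2 = {2, 3, 5, 6}  B3 = {1, 3, 5, 6}  B4 = {0, 2, 5, 6}
Tree: B1–B2, B2–B3, B2–B4

The largest bag has 4 vertices, giving width 3; this decomposition certifies tw(G) ≤ 3. Conversely, {0, 2, 5, 6} is a clique of size 4, and the vertices of any clique must share a bag in every tree decomposition; so some bag has ≥ 4 vertices and tw(G) ≥ 3. Therefore the treewidth is 3.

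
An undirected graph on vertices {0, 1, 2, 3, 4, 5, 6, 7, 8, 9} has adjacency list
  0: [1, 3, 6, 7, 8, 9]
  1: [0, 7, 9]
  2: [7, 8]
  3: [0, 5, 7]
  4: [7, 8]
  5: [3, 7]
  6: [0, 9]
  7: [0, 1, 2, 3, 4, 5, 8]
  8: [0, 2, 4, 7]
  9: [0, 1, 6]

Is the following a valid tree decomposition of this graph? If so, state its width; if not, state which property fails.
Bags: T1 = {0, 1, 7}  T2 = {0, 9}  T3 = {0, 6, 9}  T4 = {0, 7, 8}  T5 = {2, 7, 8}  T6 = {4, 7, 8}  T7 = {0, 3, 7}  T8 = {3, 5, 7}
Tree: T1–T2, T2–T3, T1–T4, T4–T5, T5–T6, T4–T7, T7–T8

No — edge (1,9) lies in no bag.

A tree decomposition must satisfy three properties: every vertex lies in some bag; for every edge, both endpoints lie together in some bag; and for every vertex, the bags containing it form a connected subtree. Here edge (1,9) lies in no bag, so the decomposition is invalid.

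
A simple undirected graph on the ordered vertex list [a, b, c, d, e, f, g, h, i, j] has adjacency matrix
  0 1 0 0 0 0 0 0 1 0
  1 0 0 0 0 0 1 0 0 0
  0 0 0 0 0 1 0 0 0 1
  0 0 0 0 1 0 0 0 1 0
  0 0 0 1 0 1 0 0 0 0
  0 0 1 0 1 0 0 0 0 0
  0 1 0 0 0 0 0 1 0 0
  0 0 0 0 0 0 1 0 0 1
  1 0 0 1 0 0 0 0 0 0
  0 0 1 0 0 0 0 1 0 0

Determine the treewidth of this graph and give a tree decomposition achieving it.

Every bag has size at most 3, so the width is 3 − 1 = 2 and tw(G) ≤ 2. For the lower bound, G contains the cycle c–j–h–g–b–a–i–d–e–f–c, so G is not a forest; only forests have treewidth ≤ 1, hence tw(G) ≥ 2. Hence tw(G) = 2 exactly.

Treewidth 2.
Bags: B1 = {c, h, j}  B2 = {c, g, h}  B3 = {b, c, g}  B4 = {a, b, c}  B5 = {a, c, i}  B6 = {c, d, i}  B7 = {c, d, e}  B8 = {c, e, f}
Tree: B1–B2, B2–B3, B3–B4, B4–B5, B5–B6, B6–B7, B7–B8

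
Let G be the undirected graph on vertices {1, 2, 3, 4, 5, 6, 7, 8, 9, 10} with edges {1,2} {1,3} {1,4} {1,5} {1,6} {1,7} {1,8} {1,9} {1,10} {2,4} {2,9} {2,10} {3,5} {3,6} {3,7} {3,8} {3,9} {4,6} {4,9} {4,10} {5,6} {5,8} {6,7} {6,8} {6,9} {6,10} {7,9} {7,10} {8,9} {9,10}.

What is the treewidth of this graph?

4

A width-4 tree decomposition is:
Bags: B1 = {1, 6, 7, 9, 10}  B2 = {1, 4, 6, 9, 10}  B3 = {1, 2, 4, 9, 10}  B4 = {1, 3, 6, 7, 9}  B5 = {1, 3, 6, 8, 9}  B6 = {1, 3, 5, 6, 8}
Tree: B1–B2, B2–B3, B1–B4, B4–B5, B5–B6
Each bag holds 5 vertices, so the decomposition has width 4, which upper-bounds the treewidth. For the lower bound, the 5 vertices {1, 2, 4, 9, 10} are pairwise adjacent, and any tree decomposition puts a clique entirely inside one bag — forcing width ≥ 4. Combining the bounds, tw(G) = 4.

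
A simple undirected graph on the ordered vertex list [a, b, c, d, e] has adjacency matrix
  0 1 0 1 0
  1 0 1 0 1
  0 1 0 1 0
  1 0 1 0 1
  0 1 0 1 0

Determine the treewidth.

A width-2 tree decomposition is:
Bags: B1 = {b, c, d}  B2 = {b, d, e}  B3 = {a, b, d}
Tree: B1–B2, B2–B3
Every bag has size at most 3, so the width is 3 − 1 = 2 and tw(G) ≤ 2. For the lower bound, G contains the cycle c–b–e–d–c, so G is not a forest; only forests have treewidth ≤ 1, hence tw(G) ≥ 2. Therefore the treewidth is 2.

2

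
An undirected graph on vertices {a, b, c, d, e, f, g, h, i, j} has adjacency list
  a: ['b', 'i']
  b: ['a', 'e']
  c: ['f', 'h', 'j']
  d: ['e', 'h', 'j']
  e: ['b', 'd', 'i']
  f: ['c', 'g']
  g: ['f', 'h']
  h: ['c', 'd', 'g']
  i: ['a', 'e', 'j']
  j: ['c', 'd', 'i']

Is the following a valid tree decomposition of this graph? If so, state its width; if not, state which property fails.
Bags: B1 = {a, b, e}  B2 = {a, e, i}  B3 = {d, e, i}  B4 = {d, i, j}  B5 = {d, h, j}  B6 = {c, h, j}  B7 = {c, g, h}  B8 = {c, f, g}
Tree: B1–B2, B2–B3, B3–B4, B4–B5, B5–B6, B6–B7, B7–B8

Yes; width 2.

Every vertex of G appears in some bag (union = {a, b, c, d, e, f, g, h, i, j}); every edge is covered by a bag; and for each vertex v the set of bags containing v is connected in the bag tree. The decomposition is therefore valid. The largest bag has 3 vertices, so the width is 2.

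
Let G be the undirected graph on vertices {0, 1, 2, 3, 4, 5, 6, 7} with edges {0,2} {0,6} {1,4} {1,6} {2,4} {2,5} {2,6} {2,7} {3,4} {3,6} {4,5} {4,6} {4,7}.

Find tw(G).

2

A width-2 tree decomposition is:
Bags: B1 = {2, 4, 7}  B2 = {2, 4, 6}  B3 = {3, 4, 6}  B4 = {1, 4, 6}  B5 = {0, 2, 6}  B6 = {2, 4, 5}
Tree: B1–B2, B2–B3, B3–B4, B2–B5, B1–B6
Each bag holds 3 vertices, so the decomposition has width 2, which upper-bounds the treewidth. Conversely, {0, 2, 6} is a clique of size 3, and the vertices of any clique must share a bag in every tree decomposition; so some bag has ≥ 3 vertices and tw(G) ≥ 2. Hence tw(G) = 2 exactly.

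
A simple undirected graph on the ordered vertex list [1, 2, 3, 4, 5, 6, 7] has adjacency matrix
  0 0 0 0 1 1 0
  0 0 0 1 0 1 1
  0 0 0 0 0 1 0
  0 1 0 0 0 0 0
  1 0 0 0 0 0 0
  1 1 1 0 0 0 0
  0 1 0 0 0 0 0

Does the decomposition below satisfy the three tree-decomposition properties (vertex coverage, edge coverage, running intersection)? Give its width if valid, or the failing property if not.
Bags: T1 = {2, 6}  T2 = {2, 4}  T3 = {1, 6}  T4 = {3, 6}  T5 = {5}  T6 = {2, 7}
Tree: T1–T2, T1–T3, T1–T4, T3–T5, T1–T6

A tree decomposition must satisfy three properties: every vertex lies in some bag; for every edge, both endpoints lie together in some bag; and for every vertex, the bags containing it form a connected subtree. Here edge (1,5) lies in no bag, so the decomposition is invalid.

No — edge (1,5) lies in no bag.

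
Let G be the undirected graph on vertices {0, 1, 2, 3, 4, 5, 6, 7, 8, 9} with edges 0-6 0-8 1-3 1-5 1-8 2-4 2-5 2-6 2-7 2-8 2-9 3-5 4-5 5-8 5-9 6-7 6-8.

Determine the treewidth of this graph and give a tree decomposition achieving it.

Treewidth 2.
One such decomposition:
Bags: B1 = {1, 3, 5}  B2 = {1, 5, 8}  B3 = {2, 5, 8}  B4 = {2, 6, 8}  B5 = {2, 6, 7}  B6 = {0, 6, 8}  B7 = {2, 5, 9}  B8 = {2, 4, 5}
Tree: B1–B2, B2–B3, B3–B4, B4–B5, B4–B6, B3–B7, B7–B8

Every bag has size at most 3, so the width is 3 − 1 = 2 and tw(G) ≤ 2. For the lower bound, the 3 vertices {0, 6, 8} are pairwise adjacent, and any tree decomposition puts a clique entirely inside one bag — forcing width ≥ 2. Combining the bounds, tw(G) = 2.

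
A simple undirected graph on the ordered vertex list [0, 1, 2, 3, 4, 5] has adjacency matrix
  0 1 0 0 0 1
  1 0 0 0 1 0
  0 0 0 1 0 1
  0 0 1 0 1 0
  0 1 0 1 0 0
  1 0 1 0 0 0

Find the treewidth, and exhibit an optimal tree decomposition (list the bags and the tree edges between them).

The largest bag has 3 vertices, giving width 2; this decomposition certifies tw(G) ≤ 2. For the lower bound, G contains the cycle 2–5–0–1–4–3–2, so G is not a forest; only forests have treewidth ≤ 1, hence tw(G) ≥ 2. Hence tw(G) = 2 exactly.

Treewidth 2.
One optimal decomposition is:
Bags: B1 = {0, 2, 5}  B2 = {0, 1, 2}  B3 = {1, 2, 4}  B4 = {2, 3, 4}
Tree: B1–B2, B2–B3, B3–B4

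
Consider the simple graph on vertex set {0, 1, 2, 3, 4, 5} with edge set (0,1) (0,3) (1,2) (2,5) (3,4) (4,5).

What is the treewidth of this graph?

2

A width-2 tree decomposition is:
Bags: B1 = {3, 4, 5}  B2 = {2, 3, 5}  B3 = {1, 2, 3}  B4 = {0, 1, 3}
Tree: B1–B2, B2–B3, B3–B4
The largest bag has 3 vertices, giving width 2; this decomposition certifies tw(G) ≤ 2. For the lower bound, G contains the cycle 3–4–5–2–1–0–3, so G is not a forest; only forests have treewidth ≤ 1, hence tw(G) ≥ 2. Combining the bounds, tw(G) = 2.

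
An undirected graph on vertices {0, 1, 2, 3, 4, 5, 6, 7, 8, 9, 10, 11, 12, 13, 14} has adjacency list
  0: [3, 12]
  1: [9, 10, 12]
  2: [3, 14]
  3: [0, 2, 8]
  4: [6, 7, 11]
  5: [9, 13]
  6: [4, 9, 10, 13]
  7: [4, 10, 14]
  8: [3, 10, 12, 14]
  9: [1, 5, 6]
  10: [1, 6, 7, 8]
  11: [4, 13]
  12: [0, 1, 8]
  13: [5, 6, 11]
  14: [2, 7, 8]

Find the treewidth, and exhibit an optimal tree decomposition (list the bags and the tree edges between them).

Every bag has size at most 4, so the width is 4 − 1 = 3 and tw(G) ≤ 3. For the lower bound: the 4 vertex sets {5,11,13}, {4}, {6}, {1,7,9,10} are disjoint, each induces a connected subgraph, and every pair is joined by at least one edge of G. Contracting each set to a single vertex therefore yields K_{4} as a minor, and since treewidth is minor-monotone, tw(G) ≥ tw(K_{4}) = 3. Hence tw(G) = 3 exactly.

Treewidth 3.
One such decomposition:
Bags: B1 = {4, 5, 11, 13}  B2 = {4, 5, 6, 13}  B3 = {4, 5, 6, 9}  B4 = {4, 6, 7, 9}  B5 = {6, 7, 9, 10}  B6 = {1, 7, 9, 10}  B7 = {1, 7, 10, 14}  B8 = {1, 8, 10, 14}  B9 = {1, 8, 12, 14}  B10 = {2, 8, 12, 14}  B11 = {2, 3, 8, 12}  B12 = {0, 2, 3, 12}
Tree: B1–B2, B2–B3, B3–B4, B4–B5, B5–B6, B6–B7, B7–B8, B8–B9, B9–B10, B10–B11, B11–B12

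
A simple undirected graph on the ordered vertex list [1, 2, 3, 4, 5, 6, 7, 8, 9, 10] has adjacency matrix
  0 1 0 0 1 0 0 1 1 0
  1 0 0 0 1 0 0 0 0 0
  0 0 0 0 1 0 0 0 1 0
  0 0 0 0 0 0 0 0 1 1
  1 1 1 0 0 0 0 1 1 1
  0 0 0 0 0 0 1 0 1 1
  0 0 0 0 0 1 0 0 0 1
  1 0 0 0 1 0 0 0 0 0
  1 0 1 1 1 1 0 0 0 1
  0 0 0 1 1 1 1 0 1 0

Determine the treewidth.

2

A width-2 tree decomposition is:
Bags: B1 = {1, 5, 9}  B2 = {5, 9, 10}  B3 = {1, 2, 5}  B4 = {6, 9, 10}  B5 = {6, 7, 10}  B6 = {1, 5, 8}  B7 = {3, 5, 9}  B8 = {4, 9, 10}
Tree: B1–B2, B1–B3, B2–B4, B4–B5, B3–B6, B1–B7, B4–B8
The largest bag has 3 vertices, giving width 2; this decomposition certifies tw(G) ≤ 2. Conversely, {4, 9, 10} is a clique of size 3, and the vertices of any clique must share a bag in every tree decomposition; so some bag has ≥ 3 vertices and tw(G) ≥ 2. Therefore the treewidth is 2.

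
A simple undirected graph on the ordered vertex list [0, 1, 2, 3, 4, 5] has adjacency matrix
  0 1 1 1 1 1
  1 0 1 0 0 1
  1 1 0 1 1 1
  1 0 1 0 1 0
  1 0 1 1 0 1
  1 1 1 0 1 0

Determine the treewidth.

3

A width-3 tree decomposition is:
Bags: B1 = {0, 2, 3, 4}  B2 = {0, 2, 4, 5}  B3 = {0, 1, 2, 5}
Tree: B1–B2, B2–B3
The largest bag has 4 vertices, giving width 3; this decomposition certifies tw(G) ≤ 3. On the other hand G contains the 4-clique {0, 1, 2, 5}. A clique must lie in a single bag of any decomposition, so no decomposition can have width below 3. Combining the bounds, tw(G) = 3.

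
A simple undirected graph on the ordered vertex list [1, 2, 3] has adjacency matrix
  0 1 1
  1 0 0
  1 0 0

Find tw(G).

A width-1 tree decomposition is:
Bags: B1 = {1, 3}  B2 = {1, 2}
Tree: B1–B2
The largest bag has 2 vertices, giving width 1; this decomposition certifies tw(G) ≤ 1. Any graph with an edge has treewidth ≥ 1, and G has the edge 1–3. The upper and lower bounds meet at 1, so that is the treewidth.

1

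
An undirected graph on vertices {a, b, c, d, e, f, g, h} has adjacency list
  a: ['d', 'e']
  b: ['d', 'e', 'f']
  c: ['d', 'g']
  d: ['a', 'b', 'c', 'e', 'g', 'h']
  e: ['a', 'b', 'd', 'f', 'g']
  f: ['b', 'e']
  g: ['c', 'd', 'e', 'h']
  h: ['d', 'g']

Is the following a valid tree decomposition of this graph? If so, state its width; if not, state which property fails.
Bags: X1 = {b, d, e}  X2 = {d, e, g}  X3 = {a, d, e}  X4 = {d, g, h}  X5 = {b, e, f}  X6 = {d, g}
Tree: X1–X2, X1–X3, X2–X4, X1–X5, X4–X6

A tree decomposition must satisfy three properties: every vertex lies in some bag; for every edge, both endpoints lie together in some bag; and for every vertex, the bags containing it form a connected subtree. Here vertex c appears in no bag, so the decomposition is invalid.

No — vertex c appears in no bag.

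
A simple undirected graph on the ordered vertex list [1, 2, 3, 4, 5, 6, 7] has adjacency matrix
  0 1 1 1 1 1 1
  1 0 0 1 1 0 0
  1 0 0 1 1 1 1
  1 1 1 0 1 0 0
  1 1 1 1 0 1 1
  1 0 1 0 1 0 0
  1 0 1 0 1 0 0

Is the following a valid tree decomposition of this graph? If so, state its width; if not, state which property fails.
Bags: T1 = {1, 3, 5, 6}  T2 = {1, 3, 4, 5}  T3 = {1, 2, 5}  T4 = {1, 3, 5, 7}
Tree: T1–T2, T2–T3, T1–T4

A tree decomposition must satisfy three properties: every vertex lies in some bag; for every edge, both endpoints lie together in some bag; and for every vertex, the bags containing it form a connected subtree. Here edge (4,2) lies in no bag, so the decomposition is invalid.

No — edge (4,2) lies in no bag.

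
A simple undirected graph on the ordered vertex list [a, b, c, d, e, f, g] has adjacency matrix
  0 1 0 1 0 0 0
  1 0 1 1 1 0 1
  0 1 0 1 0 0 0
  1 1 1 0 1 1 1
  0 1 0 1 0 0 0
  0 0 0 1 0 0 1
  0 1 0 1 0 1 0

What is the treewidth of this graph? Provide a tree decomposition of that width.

Treewidth 2.
One such decomposition:
Bags: B1 = {b, c, d}  B2 = {b, d, g}  B3 = {a, b, d}  B4 = {d, f, g}  B5 = {b, d, e}
Tree: B1–B2, B2–B3, B2–B4, B2–B5

Every bag has size at most 3, so the width is 3 − 1 = 2 and tw(G) ≤ 2. For the lower bound, the 3 vertices {d, f, g} are pairwise adjacent, and any tree decomposition puts a clique entirely inside one bag — forcing width ≥ 2. Combining the bounds, tw(G) = 2.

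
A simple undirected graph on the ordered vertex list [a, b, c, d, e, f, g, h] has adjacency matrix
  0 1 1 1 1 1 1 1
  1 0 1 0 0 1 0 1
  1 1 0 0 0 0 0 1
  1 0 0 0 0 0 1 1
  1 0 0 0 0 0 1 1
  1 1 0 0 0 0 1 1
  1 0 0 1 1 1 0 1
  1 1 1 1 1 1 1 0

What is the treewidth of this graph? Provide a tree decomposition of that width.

Every bag has size at most 4, so the width is 4 − 1 = 3 and tw(G) ≤ 3. Conversely, {a, d, g, h} is a clique of size 4, and the vertices of any clique must share a bag in every tree decomposition; so some bag has ≥ 4 vertices and tw(G) ≥ 3. Hence tw(G) = 3 exactly.

Treewidth 3.
One optimal decomposition is:
Bags: B1 = {a, e, g, h}  B2 = {a, d, g, h}  B3 = {a, f, g, h}  B4 = {a, b, f, h}  B5 = {a, b, c, h}
Tree: B1–B2, B1–B3, B3–B4, B4–B5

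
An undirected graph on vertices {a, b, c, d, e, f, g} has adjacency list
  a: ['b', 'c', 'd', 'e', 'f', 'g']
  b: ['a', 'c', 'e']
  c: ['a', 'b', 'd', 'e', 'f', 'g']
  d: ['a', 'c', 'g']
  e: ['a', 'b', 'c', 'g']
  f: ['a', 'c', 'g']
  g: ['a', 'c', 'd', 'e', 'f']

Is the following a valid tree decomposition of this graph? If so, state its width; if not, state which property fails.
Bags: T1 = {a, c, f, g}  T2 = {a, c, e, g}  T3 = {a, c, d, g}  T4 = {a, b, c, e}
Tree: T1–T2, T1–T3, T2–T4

Yes; width 3.

Every vertex of G appears in some bag (union = {a, b, c, d, e, f, g}); every edge is covered by a bag; and for each vertex v the set of bags containing v is connected in the bag tree. The decomposition is therefore valid. The largest bag has 4 vertices, so the width is 3.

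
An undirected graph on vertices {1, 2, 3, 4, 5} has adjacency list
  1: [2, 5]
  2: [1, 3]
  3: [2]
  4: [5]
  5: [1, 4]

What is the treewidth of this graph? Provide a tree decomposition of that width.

Treewidth 1.
Bags: B1 = {4, 5}  B2 = {1, 5}  B3 = {1, 2}  B4 = {2, 3}
Tree: B1–B2, B2–B3, B3–B4

The largest bag has 2 vertices, giving width 1; this decomposition certifies tw(G) ≤ 1. G has an edge, so its treewidth is at least 1. The upper and lower bounds meet at 1, so that is the treewidth.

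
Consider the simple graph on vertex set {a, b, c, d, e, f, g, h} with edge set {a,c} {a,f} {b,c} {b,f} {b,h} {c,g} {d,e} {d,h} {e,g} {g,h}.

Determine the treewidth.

A width-2 tree decomposition is:
Bags: B1 = {a, b, f}  B2 = {a, b, c}  B3 = {b, c, h}  B4 = {c, g, h}  B5 = {d, g, h}  B6 = {d, e, g}
Tree: B1–B2, B2–B3, B3–B4, B4–B5, B5–B6
Each bag holds 3 vertices, so the decomposition has width 2, which upper-bounds the treewidth. The edges f–a–c–b–f form a cycle, so G is not a tree and its treewidth is at least 2. Combining the bounds, tw(G) = 2.

2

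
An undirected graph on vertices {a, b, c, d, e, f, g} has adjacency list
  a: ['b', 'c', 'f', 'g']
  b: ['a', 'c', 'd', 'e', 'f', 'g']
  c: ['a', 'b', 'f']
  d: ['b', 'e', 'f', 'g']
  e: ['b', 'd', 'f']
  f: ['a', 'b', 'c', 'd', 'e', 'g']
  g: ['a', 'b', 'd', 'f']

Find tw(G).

3

A width-3 tree decomposition is:
Bags: B1 = {b, d, f, g}  B2 = {a, b, f, g}  B3 = {a, b, c, f}  B4 = {b, d, e, f}
Tree: B1–B2, B2–B3, B1–B4
The largest bag has 4 vertices, giving width 3; this decomposition certifies tw(G) ≤ 3. For the lower bound, the 4 vertices {b, d, f, g} are pairwise adjacent, and any tree decomposition puts a clique entirely inside one bag — forcing width ≥ 3. Therefore the treewidth is 3.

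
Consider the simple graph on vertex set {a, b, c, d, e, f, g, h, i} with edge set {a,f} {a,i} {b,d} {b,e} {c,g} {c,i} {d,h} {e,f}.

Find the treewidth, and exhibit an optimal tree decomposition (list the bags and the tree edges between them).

Treewidth 1.
One optimal decomposition is:
Bags: B1 = {d, h}  B2 = {b, d}  B3 = {b, e}  B4 = {e, f}  B5 = {a, f}  B6 = {a, i}  B7 = {c, i}  B8 = {c, g}
Tree: B1–B2, B2–B3, B3–B4, B4–B5, B5–B6, B6–B7, B7–B8

The largest bag has 2 vertices, giving width 1; this decomposition certifies tw(G) ≤ 1. G has an edge, so its treewidth is at least 1. Hence tw(G) = 1 exactly.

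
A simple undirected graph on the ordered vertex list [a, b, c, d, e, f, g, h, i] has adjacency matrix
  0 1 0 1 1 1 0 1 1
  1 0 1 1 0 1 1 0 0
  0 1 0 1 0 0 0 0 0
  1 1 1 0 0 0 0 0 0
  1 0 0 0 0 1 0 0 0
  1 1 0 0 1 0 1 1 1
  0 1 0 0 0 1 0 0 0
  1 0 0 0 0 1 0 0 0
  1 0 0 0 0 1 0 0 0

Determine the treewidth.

2

A width-2 tree decomposition is:
Bags: B1 = {a, e, f}  B2 = {a, b, f}  B3 = {a, b, d}  B4 = {a, f, h}  B5 = {b, f, g}  B6 = {a, f, i}  B7 = {b, c, d}
Tree: B1–B2, B2–B3, B2–B4, B2–B5, B2–B6, B3–B7
Each bag holds 3 vertices, so the decomposition has width 2, which upper-bounds the treewidth. On the other hand G contains the 3-clique {b, c, d}. A clique must lie in a single bag of any decomposition, so no decomposition can have width below 2. The upper and lower bounds meet at 2, so that is the treewidth.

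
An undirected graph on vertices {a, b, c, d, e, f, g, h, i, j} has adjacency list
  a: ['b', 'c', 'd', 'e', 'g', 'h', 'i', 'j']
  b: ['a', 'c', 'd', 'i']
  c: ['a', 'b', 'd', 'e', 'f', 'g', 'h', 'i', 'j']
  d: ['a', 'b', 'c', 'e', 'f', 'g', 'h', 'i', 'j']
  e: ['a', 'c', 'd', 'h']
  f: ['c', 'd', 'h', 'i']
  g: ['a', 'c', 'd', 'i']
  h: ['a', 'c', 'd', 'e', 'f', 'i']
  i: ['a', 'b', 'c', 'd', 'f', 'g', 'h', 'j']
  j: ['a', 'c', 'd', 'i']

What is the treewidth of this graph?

4

A width-4 tree decomposition is:
Bags: B1 = {a, c, d, h, i}  B2 = {a, c, d, e, h}  B3 = {c, d, f, h, i}  B4 = {a, c, d, i, j}  B5 = {a, c, d, g, i}  B6 = {a, b, c, d, i}
Tree: B1–B2, B1–B3, B1–B4, B4–B5, B1–B6
The largest bag has 5 vertices, giving width 4; this decomposition certifies tw(G) ≤ 4. Conversely, {a, c, d, e, h} is a clique of size 5, and the vertices of any clique must share a bag in every tree decomposition; so some bag has ≥ 5 vertices and tw(G) ≥ 4. Therefore the treewidth is 4.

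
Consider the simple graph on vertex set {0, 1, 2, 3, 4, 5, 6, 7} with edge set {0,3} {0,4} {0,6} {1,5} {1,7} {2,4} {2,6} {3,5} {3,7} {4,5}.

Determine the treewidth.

A width-2 tree decomposition is:
Bags: B1 = {0, 2, 6}  B2 = {0, 2, 4}  B3 = {0, 3, 4}  B4 = {3, 4, 5}  B5 = {3, 5, 7}  B6 = {1, 5, 7}
Tree: B1–B2, B2–B3, B3–B4, B4–B5, B5–B6
The largest bag has 3 vertices, giving width 2; this decomposition certifies tw(G) ≤ 2. For the lower bound, G contains the cycle 6–2–4–0–6, so G is not a forest; only forests have treewidth ≤ 1, hence tw(G) ≥ 2. The upper and lower bounds meet at 2, so that is the treewidth.

2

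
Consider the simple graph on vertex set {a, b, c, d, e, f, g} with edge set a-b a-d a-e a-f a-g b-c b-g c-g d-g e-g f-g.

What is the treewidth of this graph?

A width-2 tree decomposition is:
Bags: B1 = {a, f, g}  B2 = {a, b, g}  B3 = {b, c, g}  B4 = {a, d, g}  B5 = {a, e, g}
Tree: B1–B2, B2–B3, B2–B4, B4–B5
Every bag has size at most 3, so the width is 3 − 1 = 2 and tw(G) ≤ 2. For the lower bound, the 3 vertices {b, c, g} are pairwise adjacent, and any tree decomposition puts a clique entirely inside one bag — forcing width ≥ 2. Hence tw(G) = 2 exactly.

2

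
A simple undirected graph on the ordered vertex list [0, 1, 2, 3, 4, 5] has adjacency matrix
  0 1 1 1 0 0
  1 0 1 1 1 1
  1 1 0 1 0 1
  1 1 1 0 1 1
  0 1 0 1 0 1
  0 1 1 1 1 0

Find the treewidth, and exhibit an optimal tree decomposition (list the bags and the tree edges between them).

Each bag holds 4 vertices, so the decomposition has width 3, which upper-bounds the treewidth. For the lower bound, the 4 vertices {0, 1, 2, 3} are pairwise adjacent, and any tree decomposition puts a clique entirely inside one bag — forcing width ≥ 3. The upper and lower bounds meet at 3, so that is the treewidth.

Treewidth 3.
One such decomposition:
Bags: B1 = {1, 2, 3, 5}  B2 = {0, 1, 2, 3}  B3 = {1, 3, 4, 5}
Tree: B1–B2, B1–B3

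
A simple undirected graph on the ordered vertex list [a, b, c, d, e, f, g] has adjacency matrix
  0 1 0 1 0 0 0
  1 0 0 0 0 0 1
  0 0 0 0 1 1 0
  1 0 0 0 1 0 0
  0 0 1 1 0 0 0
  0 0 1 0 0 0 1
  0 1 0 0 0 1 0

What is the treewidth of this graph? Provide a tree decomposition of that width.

Treewidth 2.
One such decomposition:
Bags: B1 = {a, d, e}  B2 = {a, c, e}  B3 = {a, c, f}  B4 = {a, f, g}  B5 = {a, b, g}
Tree: B1–B2, B2–B3, B3–B4, B4–B5

The largest bag has 3 vertices, giving width 2; this decomposition certifies tw(G) ≤ 2. Since a–d–e–c–f–g–b–a is a cycle in G, G is not acyclic. Forests are exactly the graphs of treewidth ≤ 1, so tw(G) ≥ 2. The upper and lower bounds meet at 2, so that is the treewidth.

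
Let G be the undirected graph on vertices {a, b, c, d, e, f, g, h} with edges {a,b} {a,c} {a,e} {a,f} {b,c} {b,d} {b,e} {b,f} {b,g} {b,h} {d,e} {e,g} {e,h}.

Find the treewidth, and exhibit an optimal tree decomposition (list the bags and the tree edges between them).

Treewidth 2.
One such decomposition:
Bags: B1 = {b, e, g}  B2 = {a, b, e}  B3 = {b, e, h}  B4 = {b, d, e}  B5 = {a, b, f}  B6 = {a, b, c}
Tree: B1–B2, B2–B3, B1–B4, B2–B5, B2–B6

Each bag holds 3 vertices, so the decomposition has width 2, which upper-bounds the treewidth. For the lower bound, the 3 vertices {b, d, e} are pairwise adjacent, and any tree decomposition puts a clique entirely inside one bag — forcing width ≥ 2. Hence tw(G) = 2 exactly.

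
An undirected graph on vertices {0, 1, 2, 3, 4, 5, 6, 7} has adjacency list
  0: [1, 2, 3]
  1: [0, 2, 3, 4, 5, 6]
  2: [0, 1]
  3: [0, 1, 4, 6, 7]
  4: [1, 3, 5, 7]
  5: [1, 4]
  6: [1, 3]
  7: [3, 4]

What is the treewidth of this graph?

A width-2 tree decomposition is:
Bags: B1 = {1, 3, 6}  B2 = {0, 1, 3}  B3 = {0, 1, 2}  B4 = {1, 3, 4}  B5 = {1, 4, 5}  B6 = {3, 4, 7}
Tree: B1–B2, B2–B3, B2–B4, B4–B5, B4–B6
Every bag has size at most 3, so the width is 3 − 1 = 2 and tw(G) ≤ 2. Conversely, {0, 1, 2} is a clique of size 3, and the vertices of any clique must share a bag in every tree decomposition; so some bag has ≥ 3 vertices and tw(G) ≥ 2. Combining the bounds, tw(G) = 2.

2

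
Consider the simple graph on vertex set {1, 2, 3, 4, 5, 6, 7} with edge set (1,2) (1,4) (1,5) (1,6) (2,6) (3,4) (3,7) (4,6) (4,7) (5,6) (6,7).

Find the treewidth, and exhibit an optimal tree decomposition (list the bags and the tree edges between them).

Treewidth 2.
One optimal decomposition is:
Bags: B1 = {1, 4, 6}  B2 = {4, 6, 7}  B3 = {1, 2, 6}  B4 = {1, 5, 6}  B5 = {3, 4, 7}
Tree: B1–B2, B1–B3, B1–B4, B2–B5

The largest bag has 3 vertices, giving width 2; this decomposition certifies tw(G) ≤ 2. For the lower bound, the 3 vertices {3, 4, 7} are pairwise adjacent, and any tree decomposition puts a clique entirely inside one bag — forcing width ≥ 2. The upper and lower bounds meet at 2, so that is the treewidth.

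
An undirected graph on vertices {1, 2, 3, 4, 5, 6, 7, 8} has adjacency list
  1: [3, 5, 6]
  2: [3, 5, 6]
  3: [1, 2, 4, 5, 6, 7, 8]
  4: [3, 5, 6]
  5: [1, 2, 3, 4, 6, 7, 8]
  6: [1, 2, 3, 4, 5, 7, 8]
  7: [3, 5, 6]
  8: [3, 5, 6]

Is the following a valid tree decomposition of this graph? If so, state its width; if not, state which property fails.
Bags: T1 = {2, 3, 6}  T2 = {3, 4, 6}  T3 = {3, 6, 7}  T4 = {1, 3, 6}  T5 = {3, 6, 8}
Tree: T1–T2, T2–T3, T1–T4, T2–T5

No — vertex 5 appears in no bag.

A tree decomposition must satisfy three properties: every vertex lies in some bag; for every edge, both endpoints lie together in some bag; and for every vertex, the bags containing it form a connected subtree. Here vertex 5 appears in no bag, so the decomposition is invalid.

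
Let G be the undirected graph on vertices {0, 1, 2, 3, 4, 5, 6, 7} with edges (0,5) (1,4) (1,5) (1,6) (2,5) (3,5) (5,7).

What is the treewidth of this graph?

1

A width-1 tree decomposition is:
Bags: B1 = {1, 5}  B2 = {2, 5}  B3 = {1, 6}  B4 = {3, 5}  B5 = {1, 4}  B6 = {5, 7}  B7 = {0, 5}
Tree: B1–B2, B1–B3, B1–B4, B1–B5, B4–B6, B4–B7
Every bag has size at most 2, so the width is 2 − 1 = 1 and tw(G) ≤ 1. Since G has at least one edge (e.g. 1–5), it is not an edgeless graph, so tw(G) ≥ 1. The upper and lower bounds meet at 1, so that is the treewidth.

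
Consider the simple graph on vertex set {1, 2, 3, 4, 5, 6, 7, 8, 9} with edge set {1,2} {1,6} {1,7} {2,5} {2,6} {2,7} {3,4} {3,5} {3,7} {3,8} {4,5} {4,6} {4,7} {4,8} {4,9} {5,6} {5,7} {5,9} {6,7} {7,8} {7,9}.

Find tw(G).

3

A width-3 tree decomposition is:
Bags: B1 = {3, 4, 5, 7}  B2 = {4, 5, 6, 7}  B3 = {4, 5, 7, 9}  B4 = {2, 5, 6, 7}  B5 = {1, 2, 6, 7}  B6 = {3, 4, 7, 8}
Tree: B1–B2, B2–B3, B2–B4, B4–B5, B1–B6
Every bag has size at most 4, so the width is 4 − 1 = 3 and tw(G) ≤ 3. On the other hand G contains the 4-clique {1, 2, 6, 7}. A clique must lie in a single bag of any decomposition, so no decomposition can have width below 3. Combining the bounds, tw(G) = 3.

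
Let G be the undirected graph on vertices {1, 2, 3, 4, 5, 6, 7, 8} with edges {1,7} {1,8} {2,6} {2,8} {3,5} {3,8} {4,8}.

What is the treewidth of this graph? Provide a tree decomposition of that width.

Every bag has size at most 2, so the width is 2 − 1 = 1 and tw(G) ≤ 1. Any graph with an edge has treewidth ≥ 1, and G has the edge 1–8. Hence tw(G) = 1 exactly.

Treewidth 1.
One optimal decomposition is:
Bags: B1 = {1, 8}  B2 = {2, 8}  B3 = {4, 8}  B4 = {2, 6}  B5 = {3, 8}  B6 = {1, 7}  B7 = {3, 5}
Tree: B1–B2, B2–B3, B2–B4, B2–B5, B1–B6, B5–B7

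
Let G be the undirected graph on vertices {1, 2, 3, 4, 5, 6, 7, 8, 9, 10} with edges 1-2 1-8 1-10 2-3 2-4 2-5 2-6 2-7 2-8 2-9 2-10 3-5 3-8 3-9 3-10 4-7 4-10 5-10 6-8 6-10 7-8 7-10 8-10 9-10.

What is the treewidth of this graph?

A width-3 tree decomposition is:
Bags: B1 = {2, 3, 8, 10}  B2 = {1, 2, 8, 10}  B3 = {2, 6, 8, 10}  B4 = {2, 7, 8, 10}  B5 = {2, 4, 7, 10}  B6 = {2, 3, 9, 10}  B7 = {2, 3, 5, 10}
Tree: B1–B2, B1–B3, B3–B4, B4–B5, B1–B6, B1–B7
Every bag has size at most 4, so the width is 4 − 1 = 3 and tw(G) ≤ 3. For the lower bound, the 4 vertices {1, 2, 8, 10} are pairwise adjacent, and any tree decomposition puts a clique entirely inside one bag — forcing width ≥ 3. The upper and lower bounds meet at 3, so that is the treewidth.

3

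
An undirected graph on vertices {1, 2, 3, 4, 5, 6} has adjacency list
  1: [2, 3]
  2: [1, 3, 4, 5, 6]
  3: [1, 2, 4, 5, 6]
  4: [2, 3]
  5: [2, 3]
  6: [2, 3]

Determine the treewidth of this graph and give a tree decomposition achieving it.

Treewidth 2.
One such decomposition:
Bags: B1 = {2, 3, 5}  B2 = {2, 3, 6}  B3 = {2, 3, 4}  B4 = {1, 2, 3}
Tree: B1–B2, B2–B3, B3–B4

Every bag has size at most 3, so the width is 3 − 1 = 2 and tw(G) ≤ 2. For the lower bound, the 3 vertices {1, 2, 3} are pairwise adjacent, and any tree decomposition puts a clique entirely inside one bag — forcing width ≥ 2. Combining the bounds, tw(G) = 2.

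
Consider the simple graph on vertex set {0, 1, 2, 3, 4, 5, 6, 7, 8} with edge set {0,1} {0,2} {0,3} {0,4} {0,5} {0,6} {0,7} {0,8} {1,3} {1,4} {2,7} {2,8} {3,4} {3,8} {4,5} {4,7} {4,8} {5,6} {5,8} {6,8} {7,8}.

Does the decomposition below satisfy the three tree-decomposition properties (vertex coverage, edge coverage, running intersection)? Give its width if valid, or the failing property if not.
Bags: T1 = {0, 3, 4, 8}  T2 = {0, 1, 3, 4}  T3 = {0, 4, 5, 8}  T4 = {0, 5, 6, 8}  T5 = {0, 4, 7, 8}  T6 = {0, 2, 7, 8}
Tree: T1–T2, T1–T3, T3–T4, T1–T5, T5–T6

Every vertex of G appears in some bag (union = {0, 1, 2, 3, 4, 5, 6, 7, 8}); every edge is covered by a bag; and for each vertex v the set of bags containing v is connected in the bag tree. The decomposition is therefore valid. The largest bag has 4 vertices, so the width is 3.

Yes; width 3.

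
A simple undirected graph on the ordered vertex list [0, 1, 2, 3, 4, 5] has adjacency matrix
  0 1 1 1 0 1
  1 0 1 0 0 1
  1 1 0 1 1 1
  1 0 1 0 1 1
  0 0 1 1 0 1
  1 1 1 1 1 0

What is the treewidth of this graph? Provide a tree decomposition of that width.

Treewidth 3.
Bags: B1 = {0, 2, 3, 5}  B2 = {0, 1, 2, 5}  B3 = {2, 3, 4, 5}
Tree: B1–B2, B1–B3

Each bag holds 4 vertices, so the decomposition has width 3, which upper-bounds the treewidth. Conversely, {0, 1, 2, 5} is a clique of size 4, and the vertices of any clique must share a bag in every tree decomposition; so some bag has ≥ 4 vertices and tw(G) ≥ 3. Hence tw(G) = 3 exactly.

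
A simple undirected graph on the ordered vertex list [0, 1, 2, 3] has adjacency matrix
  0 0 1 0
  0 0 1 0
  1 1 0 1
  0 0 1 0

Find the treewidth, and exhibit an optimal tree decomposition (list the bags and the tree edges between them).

Every bag has size at most 2, so the width is 2 − 1 = 1 and tw(G) ≤ 1. Any graph with an edge has treewidth ≥ 1, and G has the edge 3–2. Hence tw(G) = 1 exactly.

Treewidth 1.
One such decomposition:
Bags: B1 = {2, 3}  B2 = {0, 2}  B3 = {1, 2}
Tree: B1–B2, B2–B3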